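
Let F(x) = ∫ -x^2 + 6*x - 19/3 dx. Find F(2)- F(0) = -10/3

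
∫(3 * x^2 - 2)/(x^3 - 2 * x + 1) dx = log(x^3 - 2*x + 1) + C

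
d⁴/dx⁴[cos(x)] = cos(x)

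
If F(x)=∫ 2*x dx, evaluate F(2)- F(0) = 4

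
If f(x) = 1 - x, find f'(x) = -1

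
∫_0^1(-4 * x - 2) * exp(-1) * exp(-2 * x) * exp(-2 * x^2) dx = -exp(-1) + exp(-5)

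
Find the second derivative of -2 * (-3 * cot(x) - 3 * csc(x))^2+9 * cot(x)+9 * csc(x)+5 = 9*(-1 + 4*cos(x)/sin(x) + 16/sin(x) + 2*cos(x)/sin(x)^2 + 2/sin(x)^2 - 24*cos(x)/sin(x)^3 - 24/sin(x)^3)/sin(x)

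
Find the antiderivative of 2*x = x^2 + C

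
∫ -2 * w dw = -w^2 + C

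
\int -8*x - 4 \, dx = -4*x^2 - 4*x + C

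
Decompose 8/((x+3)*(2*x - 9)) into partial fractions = 16/(15*(2*x - 9)) - 8/(15*(x + 3))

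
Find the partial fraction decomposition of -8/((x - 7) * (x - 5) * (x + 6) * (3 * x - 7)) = -27/(350*(3*x - 7)) + 8/(3575*(x + 6)) + 1/(22*(x - 5)) - 2/(91*(x - 7))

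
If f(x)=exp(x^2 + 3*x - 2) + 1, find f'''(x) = 8*x^3*exp(x^2 + 3*x - 2) + 36*x^2*exp(x^2 + 3*x - 2) + 66*x*exp(x^2 + 3*x - 2) + 45*exp(x^2 + 3*x - 2)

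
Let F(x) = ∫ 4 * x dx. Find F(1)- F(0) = 2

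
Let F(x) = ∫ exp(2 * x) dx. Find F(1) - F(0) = -1/2 + exp(2)/2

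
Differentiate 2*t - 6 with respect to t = 2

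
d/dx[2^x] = 2^x*log(2)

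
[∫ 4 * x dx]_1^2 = 6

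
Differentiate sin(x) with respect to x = cos(x)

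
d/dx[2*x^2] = 4*x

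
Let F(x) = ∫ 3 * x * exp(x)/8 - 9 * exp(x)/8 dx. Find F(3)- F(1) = -3*exp(3)/8 + 9*E/8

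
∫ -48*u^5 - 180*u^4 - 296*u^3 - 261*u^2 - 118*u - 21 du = -8*u^6 - 36*u^5 - 74*u^4 - 87*u^3 - 59*u^2 - 21*u + C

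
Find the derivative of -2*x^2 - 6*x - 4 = -4*x - 6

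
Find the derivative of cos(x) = -sin(x)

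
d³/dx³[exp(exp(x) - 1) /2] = exp(x + exp(x) - 1)/2 + 3*exp(2*x + exp(x) - 1)/2 + exp(3*x + exp(x) - 1)/2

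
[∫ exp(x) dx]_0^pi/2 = -1 + exp(pi/2)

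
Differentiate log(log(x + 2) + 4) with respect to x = 1/(x*log(x + 2) + 4*x + 2*log(x + 2) + 8)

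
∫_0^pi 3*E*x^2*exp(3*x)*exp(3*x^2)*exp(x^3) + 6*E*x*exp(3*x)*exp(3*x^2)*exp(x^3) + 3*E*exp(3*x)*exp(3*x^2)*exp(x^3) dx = -E + exp((1 + pi)^3)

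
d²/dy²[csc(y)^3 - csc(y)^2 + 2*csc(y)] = (-2 + 4/sin(y) - 5/sin(y)^2 - 6/sin(y)^3 + 12/sin(y)^4)/sin(y)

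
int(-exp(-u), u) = exp(-u) + C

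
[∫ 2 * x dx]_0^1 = 1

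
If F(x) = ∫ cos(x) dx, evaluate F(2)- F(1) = -sin(1) + sin(2)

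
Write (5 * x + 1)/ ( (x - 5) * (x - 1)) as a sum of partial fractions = -3/(2*(x - 1)) + 13/(2*(x - 5))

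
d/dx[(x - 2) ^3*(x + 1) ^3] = 6*x^5 - 15*x^4 - 12*x^3 + 33*x^2 + 12*x - 12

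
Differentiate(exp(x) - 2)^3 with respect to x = 3*exp(3*x) - 12*exp(2*x) + 12*exp(x)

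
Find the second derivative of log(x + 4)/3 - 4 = -1/(3*x^2 + 24*x + 48)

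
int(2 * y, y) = y^2 + C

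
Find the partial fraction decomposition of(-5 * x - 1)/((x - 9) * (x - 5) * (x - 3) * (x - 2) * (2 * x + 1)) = 24/(7315*(2*x + 1)) + 11/(105*(x - 2)) - 4/(21*(x - 3)) + 13/(132*(x - 5)) - 23/(1596*(x - 9))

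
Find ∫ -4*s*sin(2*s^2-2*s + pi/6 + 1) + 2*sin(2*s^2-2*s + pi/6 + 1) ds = cos(2*s^2 - 2*s + pi/6 + 1) + C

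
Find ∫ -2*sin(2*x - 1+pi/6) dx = cos(2*x - 1 + pi/6) + C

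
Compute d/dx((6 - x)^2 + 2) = 2*x - 12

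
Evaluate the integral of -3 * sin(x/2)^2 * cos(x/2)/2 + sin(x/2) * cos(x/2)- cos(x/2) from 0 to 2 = (-2 - sin(1)^2 + sin(1))*sin(1)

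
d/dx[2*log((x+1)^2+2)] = (4*x + 4)/(x^2 + 2*x + 3)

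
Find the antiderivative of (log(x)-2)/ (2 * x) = (log(x) - 2)^2/4 + C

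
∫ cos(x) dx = sin(x) + C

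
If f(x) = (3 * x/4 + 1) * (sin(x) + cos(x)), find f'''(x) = 3*x*sin(x)/4 - 3*x*cos(x)/4 - 5*sin(x)/4 - 13*cos(x)/4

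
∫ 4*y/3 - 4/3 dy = 2*y^2/3 - 4*y/3 + C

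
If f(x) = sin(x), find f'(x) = cos(x)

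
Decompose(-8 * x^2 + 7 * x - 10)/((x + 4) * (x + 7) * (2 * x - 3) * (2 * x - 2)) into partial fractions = -70/(187*(2*x - 3)) + 451/(816*(x + 7)) - 83/(165*(x + 4)) + 11/(80*(x - 1))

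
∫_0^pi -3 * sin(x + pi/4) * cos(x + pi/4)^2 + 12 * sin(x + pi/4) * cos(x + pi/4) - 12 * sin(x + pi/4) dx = (-2 - sqrt(2)/2)^3 - (-2 + sqrt(2)/2)^3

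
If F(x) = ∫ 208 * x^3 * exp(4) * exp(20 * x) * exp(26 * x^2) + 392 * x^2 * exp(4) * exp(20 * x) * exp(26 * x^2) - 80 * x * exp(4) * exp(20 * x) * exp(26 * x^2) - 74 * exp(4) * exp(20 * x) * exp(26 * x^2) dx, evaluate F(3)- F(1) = -6*exp(50) + 50*exp(298)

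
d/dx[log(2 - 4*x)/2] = 1/(2*x - 1)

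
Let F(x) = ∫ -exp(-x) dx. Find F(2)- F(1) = -exp(-1) + exp(-2)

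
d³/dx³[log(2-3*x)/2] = 27/(27*x^3 - 54*x^2 + 36*x - 8)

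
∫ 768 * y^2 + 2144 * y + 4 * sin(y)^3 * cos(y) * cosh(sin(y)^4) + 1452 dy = 256*y^3 + 1072*y^2 + 1452*y + sinh(sin(y)^4) + C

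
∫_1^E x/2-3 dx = -25/4 + (-3 + E/2)^2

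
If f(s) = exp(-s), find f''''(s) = exp(-s)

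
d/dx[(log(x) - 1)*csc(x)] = (-x*log(x)*cot(x)*csc(x) + x*cot(x)*csc(x) + csc(x))/x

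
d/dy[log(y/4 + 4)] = 1/(y + 16)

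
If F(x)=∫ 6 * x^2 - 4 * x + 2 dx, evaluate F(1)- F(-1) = 8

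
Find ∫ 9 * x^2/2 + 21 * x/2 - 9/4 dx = 3*x^3/2 + 21*x^2/4 - 9*x/4 + C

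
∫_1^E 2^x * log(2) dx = -2 + 2^E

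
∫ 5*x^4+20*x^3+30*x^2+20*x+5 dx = x^5 + 5*x^4 + 10*x^3 + 10*x^2 + 5*x + C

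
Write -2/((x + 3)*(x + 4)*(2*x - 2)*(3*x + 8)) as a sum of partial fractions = 27/(44*(3*x + 8)) + 1/(20*(x + 4)) - 1/(4*(x + 3)) - 1/(220*(x - 1))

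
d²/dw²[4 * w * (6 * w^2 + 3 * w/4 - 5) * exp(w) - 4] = 24*w^3*exp(w) + 147*w^2*exp(w) + 136*w*exp(w) - 34*exp(w)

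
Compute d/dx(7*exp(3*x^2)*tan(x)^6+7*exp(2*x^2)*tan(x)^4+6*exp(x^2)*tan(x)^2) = 2*(21*x*exp(2*x^2)*tan(x)^5 + 14*x*exp(x^2)*tan(x)^3 + 6*x*tan(x) + 21*exp(2*x^2)*tan(x)^6 + 21*exp(2*x^2)*tan(x)^4 + 14*exp(x^2)*tan(x)^4 + 14*exp(x^2)*tan(x)^2 + 6*tan(x)^2 + 6)*exp(x^2)*tan(x)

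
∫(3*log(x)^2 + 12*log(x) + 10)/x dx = (log(x) + 2)^3 - 2*log(x) + C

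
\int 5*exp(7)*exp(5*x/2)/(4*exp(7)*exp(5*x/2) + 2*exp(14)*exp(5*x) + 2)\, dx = exp(5*x/2 + 7)/(exp(5*x/2 + 7) + 1) + C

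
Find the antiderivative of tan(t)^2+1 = tan(t) + C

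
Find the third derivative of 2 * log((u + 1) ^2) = 8/(u^3 + 3*u^2 + 3*u + 1)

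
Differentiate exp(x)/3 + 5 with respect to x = exp(x)/3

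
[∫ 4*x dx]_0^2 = 8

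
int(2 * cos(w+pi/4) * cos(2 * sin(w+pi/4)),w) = sin(2*sin(w + pi/4)) + C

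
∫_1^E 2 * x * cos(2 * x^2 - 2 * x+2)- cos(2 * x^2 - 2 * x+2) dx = sin(2*(-E + 1 + exp(2)))/2 - sin(2)/2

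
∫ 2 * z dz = z^2 + C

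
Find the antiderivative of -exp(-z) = exp(-z) + C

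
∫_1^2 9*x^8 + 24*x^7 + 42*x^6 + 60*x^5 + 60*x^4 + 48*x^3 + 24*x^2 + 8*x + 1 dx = 3289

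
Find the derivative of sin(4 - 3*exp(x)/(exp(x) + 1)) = -3*exp(x)*cos(4 - 3*exp(x)/(exp(x) + 1))/(exp(2*x) + 2*exp(x) + 1)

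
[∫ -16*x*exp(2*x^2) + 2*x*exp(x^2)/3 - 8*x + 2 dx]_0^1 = -4*exp(2) + E/3 + 5/3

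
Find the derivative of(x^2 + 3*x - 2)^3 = 6*x^5 + 45*x^4 + 84*x^3 - 27*x^2 - 84*x + 36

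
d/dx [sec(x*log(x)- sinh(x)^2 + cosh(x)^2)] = log(x)*tan(x*log(x) - sinh(x)^2 + cosh(x)^2)*sec(x*log(x) - sinh(x)^2 + cosh(x)^2) + tan(x*log(x) - sinh(x)^2 + cosh(x)^2)*sec(x*log(x) - sinh(x)^2 + cosh(x)^2)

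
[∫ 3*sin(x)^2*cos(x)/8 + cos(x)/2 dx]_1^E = -sin(1)/2 - sin(1)^3/8 + sin(E)^3/8 + sin(E)/2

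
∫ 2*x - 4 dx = x^2 - 4*x + C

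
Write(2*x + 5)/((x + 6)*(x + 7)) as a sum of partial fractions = 9/(x + 7) - 7/(x + 6)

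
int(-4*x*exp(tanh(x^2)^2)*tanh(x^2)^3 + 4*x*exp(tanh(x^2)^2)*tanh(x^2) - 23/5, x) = -23*x/5 + exp(tanh(x^2)^2) + C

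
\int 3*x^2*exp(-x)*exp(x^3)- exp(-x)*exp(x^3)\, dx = exp(x*(x^2 - 1)) + C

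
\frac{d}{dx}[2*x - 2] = 2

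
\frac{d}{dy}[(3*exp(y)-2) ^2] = 18*exp(2*y) - 12*exp(y)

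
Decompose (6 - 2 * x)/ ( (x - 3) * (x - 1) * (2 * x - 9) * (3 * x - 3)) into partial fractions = -8/(147*(2*x - 9)) + 4/(147*(x - 1)) + 2/(21*(x - 1)^2)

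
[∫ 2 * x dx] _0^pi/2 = pi^2/4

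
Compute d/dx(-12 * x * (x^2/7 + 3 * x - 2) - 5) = -36*x^2/7 - 72*x + 24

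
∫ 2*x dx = x^2 + C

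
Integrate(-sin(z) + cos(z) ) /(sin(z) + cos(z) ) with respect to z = log(2*sin(z) + 2*cos(z)) + C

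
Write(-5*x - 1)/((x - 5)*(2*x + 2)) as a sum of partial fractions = -1/(3*(x + 1)) - 13/(6*(x - 5))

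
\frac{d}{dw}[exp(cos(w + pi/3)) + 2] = -exp(cos(w + pi/3))*sin(w + pi/3)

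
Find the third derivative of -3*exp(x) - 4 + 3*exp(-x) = (-3*exp(2*x) - 3)*exp(-x)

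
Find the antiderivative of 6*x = 3*x^2 + C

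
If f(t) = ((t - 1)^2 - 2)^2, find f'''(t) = 24*t - 24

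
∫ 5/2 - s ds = -s^2/2 + 5*s/2 + C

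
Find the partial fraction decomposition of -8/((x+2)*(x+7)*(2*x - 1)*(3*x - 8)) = -108/(2639*(3*x - 8)) + 64/(975*(2*x - 1)) + 8/(2175*(x + 7)) - 4/(175*(x + 2))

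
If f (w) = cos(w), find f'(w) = -sin(w)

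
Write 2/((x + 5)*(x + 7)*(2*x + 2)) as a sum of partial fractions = 1/(12*(x + 7)) - 1/(8*(x + 5)) + 1/(24*(x + 1))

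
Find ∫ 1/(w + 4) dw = log(w + 4) + C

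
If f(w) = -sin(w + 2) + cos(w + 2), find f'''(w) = sin(w + 2) + cos(w + 2)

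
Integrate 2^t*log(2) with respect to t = 2^t + C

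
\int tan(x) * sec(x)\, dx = sec(x) + C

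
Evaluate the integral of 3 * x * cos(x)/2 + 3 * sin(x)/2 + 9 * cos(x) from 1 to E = -21*sin(1)/2 + (3*E/2 + 9)*sin(E)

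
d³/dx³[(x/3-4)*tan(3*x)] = 54*x*tan(3*x)^4 + 72*x*tan(3*x)^2 + 18*x - 648*tan(3*x)^4 + 18*tan(3*x)^3 - 864*tan(3*x)^2 + 18*tan(3*x) - 216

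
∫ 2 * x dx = x^2 + C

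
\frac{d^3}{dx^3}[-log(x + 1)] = -2/(x^3 + 3*x^2 + 3*x + 1)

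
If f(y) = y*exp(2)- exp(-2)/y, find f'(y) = (y^2*exp(4) + 1)*exp(-2)/y^2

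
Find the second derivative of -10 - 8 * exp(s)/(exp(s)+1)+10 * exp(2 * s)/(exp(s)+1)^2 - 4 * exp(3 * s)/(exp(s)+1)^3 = (-8*exp(3*s) + 32*exp(2*s) - 8*exp(s))/(exp(5*s) + 5*exp(4*s) + 10*exp(3*s) + 10*exp(2*s) + 5*exp(s) + 1)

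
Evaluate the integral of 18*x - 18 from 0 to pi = -9 + (-3 + 3*pi)^2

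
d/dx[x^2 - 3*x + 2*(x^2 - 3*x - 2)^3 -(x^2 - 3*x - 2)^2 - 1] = 12*x^5 - 90*x^4 + 164*x^3 + 72*x^2 - 176*x - 87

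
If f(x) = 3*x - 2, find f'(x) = 3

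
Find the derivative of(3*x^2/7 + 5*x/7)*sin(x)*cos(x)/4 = 3*x^2*cos(2*x)/28 + 3*x*sin(2*x)/28 + 5*x*cos(2*x)/28 + 5*sin(2*x)/56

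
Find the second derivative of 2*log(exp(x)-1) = -2*exp(x)/(exp(2*x) - 2*exp(x) + 1)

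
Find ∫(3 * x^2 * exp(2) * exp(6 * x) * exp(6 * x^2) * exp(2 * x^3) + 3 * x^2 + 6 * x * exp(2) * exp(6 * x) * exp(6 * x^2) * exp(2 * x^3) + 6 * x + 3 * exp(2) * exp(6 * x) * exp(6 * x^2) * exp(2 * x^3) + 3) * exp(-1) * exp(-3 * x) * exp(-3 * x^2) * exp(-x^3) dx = 2*sinh((x + 1)^3) + C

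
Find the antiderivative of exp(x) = exp(x) + C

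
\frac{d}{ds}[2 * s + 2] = 2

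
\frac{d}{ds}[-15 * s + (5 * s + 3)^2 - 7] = 50*s + 15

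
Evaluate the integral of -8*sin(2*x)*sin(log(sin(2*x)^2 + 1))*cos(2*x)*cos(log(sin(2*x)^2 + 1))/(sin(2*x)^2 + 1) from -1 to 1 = 0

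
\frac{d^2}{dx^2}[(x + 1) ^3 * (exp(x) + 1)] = x^3*exp(x) + 9*x^2*exp(x) + 21*x*exp(x) + 6*x + 13*exp(x) + 6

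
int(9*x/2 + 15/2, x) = 9*x^2/4 + 15*x/2 + C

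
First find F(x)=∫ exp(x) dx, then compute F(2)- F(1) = -E + exp(2)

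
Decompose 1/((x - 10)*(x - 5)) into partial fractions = -1/(5*(x - 5)) + 1/(5*(x - 10))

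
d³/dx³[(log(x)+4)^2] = (4*log(x) + 10)/x^3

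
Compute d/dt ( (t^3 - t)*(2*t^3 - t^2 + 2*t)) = 12*t^5 - 5*t^4 + 3*t^2 - 4*t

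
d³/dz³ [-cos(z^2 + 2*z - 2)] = -8*z^3*sin(z^2 + 2*z - 2) - 24*z^2*sin(z^2 + 2*z - 2) - 24*z*sin(z^2 + 2*z - 2) + 12*z*cos(z^2 + 2*z - 2) - 8*sin(z^2 + 2*z - 2) + 12*cos(z^2 + 2*z - 2)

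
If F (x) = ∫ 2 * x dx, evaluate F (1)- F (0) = 1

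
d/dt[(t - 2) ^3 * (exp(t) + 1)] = t^3*exp(t) - 3*t^2*exp(t) + 3*t^2 - 12*t + 4*exp(t) + 12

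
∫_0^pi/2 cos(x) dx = 1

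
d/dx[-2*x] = -2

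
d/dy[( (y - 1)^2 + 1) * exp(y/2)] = y^2*exp(y/2)/2 + y*exp(y/2) - exp(y/2)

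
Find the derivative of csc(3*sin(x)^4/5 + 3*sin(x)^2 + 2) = -6*(2*sin(x)^2/5 + 1)*sin(x)*cos(x)*cos(3*sin(x)^4/5 + 3*sin(x)^2 + 2)/sin(3*sin(x)^4/5 + 3*sin(x)^2 + 2)^2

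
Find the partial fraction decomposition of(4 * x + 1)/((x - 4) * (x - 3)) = -13/(x - 3) + 17/(x - 4)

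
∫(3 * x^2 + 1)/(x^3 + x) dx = log(2*x*(x^2 + 1)) + C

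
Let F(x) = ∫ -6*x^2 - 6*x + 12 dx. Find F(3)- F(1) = -52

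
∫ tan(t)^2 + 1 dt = tan(t) + C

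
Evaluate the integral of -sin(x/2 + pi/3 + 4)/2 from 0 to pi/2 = -cos(pi/3 + 4) - sin(pi/12 + 4)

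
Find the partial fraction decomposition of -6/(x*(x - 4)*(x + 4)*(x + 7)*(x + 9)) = -1/(195*(x + 9)) + 1/(77*(x + 7)) - 1/(80*(x + 4)) - 3/(2288*(x - 4)) + 1/(168*x)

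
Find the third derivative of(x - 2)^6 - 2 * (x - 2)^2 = 120*x^3 - 720*x^2 + 1440*x - 960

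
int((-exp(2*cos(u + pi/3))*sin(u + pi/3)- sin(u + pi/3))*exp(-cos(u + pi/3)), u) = 2*sinh(cos(u + pi/3)) + C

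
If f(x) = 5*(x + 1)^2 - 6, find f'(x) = 10*x + 10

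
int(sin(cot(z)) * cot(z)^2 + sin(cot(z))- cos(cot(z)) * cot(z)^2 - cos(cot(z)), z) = sqrt(2)*sin(pi/4 + 1/tan(z)) + C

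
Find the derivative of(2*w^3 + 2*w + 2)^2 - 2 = 24*w^5 + 32*w^3 + 24*w^2 + 8*w + 8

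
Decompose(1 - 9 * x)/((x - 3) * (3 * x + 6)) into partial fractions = -19/(15*(x + 2)) - 26/(15*(x - 3))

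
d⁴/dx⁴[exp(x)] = exp(x)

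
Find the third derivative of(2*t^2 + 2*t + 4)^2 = 96*t + 48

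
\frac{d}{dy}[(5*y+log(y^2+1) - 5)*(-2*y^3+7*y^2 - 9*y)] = (-40*y^5 - 6*y^4*log(y^2 + 1) + 131*y^4 + 14*y^3*log(y^2 + 1) - 186*y^3 - 15*y^2*log(y^2 + 1) + 162*y^2 + 14*y*log(y^2 + 1) - 160*y - 9*log(y^2 + 1) + 45)/(y^2 + 1)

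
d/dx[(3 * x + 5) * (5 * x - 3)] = 30*x + 16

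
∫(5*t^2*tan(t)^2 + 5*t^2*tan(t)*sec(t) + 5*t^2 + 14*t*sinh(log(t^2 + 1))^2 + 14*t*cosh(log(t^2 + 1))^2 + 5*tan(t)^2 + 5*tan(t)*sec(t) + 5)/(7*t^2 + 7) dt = 5*tan(t)/7 + sinh(2*log(t^2 + 1))/2 + 5*sec(t)/7 + C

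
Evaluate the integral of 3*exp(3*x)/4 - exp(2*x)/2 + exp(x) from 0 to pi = -exp(2*pi)/4 - 1 + exp(pi) + exp(3*pi)/4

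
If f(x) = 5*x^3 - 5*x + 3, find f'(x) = 15*x^2 - 5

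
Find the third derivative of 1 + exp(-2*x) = -8*exp(-2*x)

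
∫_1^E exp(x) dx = -E + exp(E)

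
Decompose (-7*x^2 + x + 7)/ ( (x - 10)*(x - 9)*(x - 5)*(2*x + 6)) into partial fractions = 59/(2496*(x + 3)) - 163/(320*(x - 5)) + 551/(96*(x - 9)) - 683/(130*(x - 10))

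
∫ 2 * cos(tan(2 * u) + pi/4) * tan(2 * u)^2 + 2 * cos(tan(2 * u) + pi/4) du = sin(tan(2*u) + pi/4) + C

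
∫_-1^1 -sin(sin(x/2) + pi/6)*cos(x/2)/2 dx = -sin(sin(1/2))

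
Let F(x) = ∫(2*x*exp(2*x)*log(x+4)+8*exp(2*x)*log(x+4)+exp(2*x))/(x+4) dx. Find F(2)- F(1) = -exp(2)*log(5) + exp(4)*log(6)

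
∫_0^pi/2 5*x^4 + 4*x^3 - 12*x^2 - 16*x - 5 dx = (-2 + (-1 + pi/2)^2)*(1 + pi/2)^3 + 1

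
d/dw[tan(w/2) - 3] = 1/(2*cos(w/2)^2)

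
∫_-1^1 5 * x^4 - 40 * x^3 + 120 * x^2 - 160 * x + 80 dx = 242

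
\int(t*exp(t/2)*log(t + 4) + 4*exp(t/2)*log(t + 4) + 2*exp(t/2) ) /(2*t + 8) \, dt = exp(t/2)*log(t + 4) + C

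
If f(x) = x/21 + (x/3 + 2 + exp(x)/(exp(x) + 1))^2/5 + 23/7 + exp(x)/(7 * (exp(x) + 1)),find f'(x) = (14*x*exp(3*x) + 84*x*exp(2*x) + 84*x*exp(x) + 14*x + 141*exp(3*x) + 804*exp(2*x) + 636*exp(x) + 99)/(315*exp(3*x) + 945*exp(2*x) + 945*exp(x) + 315)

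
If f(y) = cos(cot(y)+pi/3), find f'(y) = sin(pi/3 + 1/tan(y))/sin(y)^2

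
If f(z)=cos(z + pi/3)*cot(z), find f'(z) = -sin(z + pi/3)/tan(z) - cos(z + pi/3)/sin(z)^2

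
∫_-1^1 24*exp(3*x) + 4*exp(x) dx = -4*exp(-1) - 8*exp(-3) + 4*E + 8*exp(3)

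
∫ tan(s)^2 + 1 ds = tan(s) + C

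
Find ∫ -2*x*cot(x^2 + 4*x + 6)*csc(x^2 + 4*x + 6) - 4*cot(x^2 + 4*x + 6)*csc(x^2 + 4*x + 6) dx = csc((x + 2)^2 + 2) + C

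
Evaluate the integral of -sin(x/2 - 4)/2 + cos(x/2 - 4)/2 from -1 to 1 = sin(9/2) + cos(7/2) - cos(9/2) - sin(7/2)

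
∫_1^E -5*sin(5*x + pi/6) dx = -cos(pi/6 + 5) + cos(pi/6 + 5*E)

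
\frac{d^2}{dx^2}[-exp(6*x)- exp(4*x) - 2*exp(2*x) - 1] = -36*exp(6*x) - 16*exp(4*x) - 8*exp(2*x)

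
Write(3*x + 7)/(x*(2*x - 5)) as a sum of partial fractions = 29/(5*(2*x - 5)) - 7/(5*x)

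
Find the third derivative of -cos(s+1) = -sin(s + 1)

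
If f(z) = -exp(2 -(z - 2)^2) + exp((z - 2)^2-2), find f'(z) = (2*z*exp(2*z^2 - 8*z + 4) + 2*z - 4*exp(2*z^2 - 8*z + 4) - 4)*exp(-z^2 + 4*z - 2)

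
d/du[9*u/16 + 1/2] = 9/16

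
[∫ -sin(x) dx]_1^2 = -cos(1) + cos(2)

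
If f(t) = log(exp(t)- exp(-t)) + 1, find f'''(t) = (8*exp(4*t) + 8*exp(2*t))/(exp(6*t) - 3*exp(4*t) + 3*exp(2*t) - 1)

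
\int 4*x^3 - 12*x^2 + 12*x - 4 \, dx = x^4 - 4*x^3 + 6*x^2 - 4*x + C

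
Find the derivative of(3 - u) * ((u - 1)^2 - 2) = -3*u^2 + 10*u - 5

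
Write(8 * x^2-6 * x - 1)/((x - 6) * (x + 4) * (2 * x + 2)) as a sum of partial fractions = 151/(60*(x + 4)) - 13/(42*(x + 1)) + 251/(140*(x - 6))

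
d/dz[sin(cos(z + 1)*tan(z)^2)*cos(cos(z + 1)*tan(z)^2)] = 2*(-sin(z + 1)*tan(z) + 2*cos(z + 1)*tan(z)^2 + 2*cos(z + 1))*sin(cos(z + 1)*tan(z)^2 + pi/4)*cos(cos(z + 1)*tan(z)^2 + pi/4)*tan(z)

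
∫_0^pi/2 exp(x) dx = -1 + exp(pi/2)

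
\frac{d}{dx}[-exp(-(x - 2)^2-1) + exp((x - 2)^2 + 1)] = (2*x*exp(2*x^2 - 8*x + 10) + 2*x - 4*exp(2*x^2 - 8*x + 10) - 4)*exp(-x^2 + 4*x - 5)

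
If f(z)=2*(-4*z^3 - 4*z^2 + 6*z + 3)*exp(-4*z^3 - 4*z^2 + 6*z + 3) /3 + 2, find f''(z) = (-1152*z^7 - 2688*z^6 + 832*z^5 + 5344*z^4 + 1696*z^3 - 2464*z^2 - 816*z + 296)*exp(-4*z^3 - 4*z^2 + 6*z + 3)/3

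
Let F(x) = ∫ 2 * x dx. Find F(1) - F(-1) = 0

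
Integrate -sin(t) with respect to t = cos(t) + C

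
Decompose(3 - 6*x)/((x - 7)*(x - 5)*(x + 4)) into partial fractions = 3/(11*(x + 4)) + 3/(2*(x - 5)) - 39/(22*(x - 7))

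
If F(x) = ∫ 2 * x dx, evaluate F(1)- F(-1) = 0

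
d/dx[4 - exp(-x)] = exp(-x)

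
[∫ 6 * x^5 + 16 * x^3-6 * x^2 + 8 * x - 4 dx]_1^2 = 117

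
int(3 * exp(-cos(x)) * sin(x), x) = 3*exp(-cos(x)) + C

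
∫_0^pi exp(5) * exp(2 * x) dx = -exp(5)/2 + exp(5 + 2*pi)/2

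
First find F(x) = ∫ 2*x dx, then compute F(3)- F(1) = 8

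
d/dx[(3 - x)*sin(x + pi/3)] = -x*cos(x + pi/3) - sin(x + pi/3) + 3*cos(x + pi/3)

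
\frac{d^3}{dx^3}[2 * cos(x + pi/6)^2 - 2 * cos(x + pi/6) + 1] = -2*sin(x + pi/6) + 8*sin(2*x + pi/3)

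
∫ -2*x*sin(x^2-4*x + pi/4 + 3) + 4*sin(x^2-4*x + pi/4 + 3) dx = cos((x - 2)^2 - 1 + pi/4) + C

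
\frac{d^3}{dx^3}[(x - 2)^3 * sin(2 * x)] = -8*x^3*cos(2*x) - 36*x^2*sin(2*x) + 48*x^2*cos(2*x) + 144*x*sin(2*x) - 60*x*cos(2*x) - 138*sin(2*x) - 8*cos(2*x)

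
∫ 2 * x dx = x^2 + C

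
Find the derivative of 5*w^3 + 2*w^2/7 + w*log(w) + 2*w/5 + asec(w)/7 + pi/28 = (525*w^4*sqrt(1 - 1/w^2) + 20*w^3*sqrt(1 - 1/w^2) + 35*w^2*sqrt(1 - 1/w^2)*log(w) + 49*w^2*sqrt(1 - 1/w^2) + 5)/(35*w^2*sqrt(1 - 1/w^2))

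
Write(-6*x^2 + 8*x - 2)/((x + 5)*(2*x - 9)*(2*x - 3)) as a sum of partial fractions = 7/(78*(2*x - 3)) - 175/(114*(2*x - 9)) - 192/(247*(x + 5))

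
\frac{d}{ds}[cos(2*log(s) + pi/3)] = -2*sin(2*log(s) + pi/3)/s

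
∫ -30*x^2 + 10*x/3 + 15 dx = -10*x^3 + 5*x^2/3 + 15*x + C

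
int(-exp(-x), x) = exp(-x) + C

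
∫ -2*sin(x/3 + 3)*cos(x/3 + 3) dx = -3*sin(x/3 + 3)^2 + C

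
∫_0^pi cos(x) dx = 0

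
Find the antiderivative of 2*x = x^2 + C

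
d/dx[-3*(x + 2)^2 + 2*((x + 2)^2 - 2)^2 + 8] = 8*x^3 + 48*x^2 + 74*x + 20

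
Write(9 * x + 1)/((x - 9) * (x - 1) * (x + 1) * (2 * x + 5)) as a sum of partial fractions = 172/(483*(2*x + 5)) - 2/(15*(x + 1)) - 5/(56*(x - 1)) + 41/(920*(x - 9))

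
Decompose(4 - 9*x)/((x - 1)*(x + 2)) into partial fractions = -22/(3*(x + 2)) - 5/(3*(x - 1))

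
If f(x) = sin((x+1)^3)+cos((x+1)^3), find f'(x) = -3*x^2*sin(x^3 + 3*x^2 + 3*x + 1) + 3*x^2*cos(x^3 + 3*x^2 + 3*x + 1) - 6*x*sin(x^3 + 3*x^2 + 3*x + 1) + 6*x*cos(x^3 + 3*x^2 + 3*x + 1) - 3*sin(x^3 + 3*x^2 + 3*x + 1) + 3*cos(x^3 + 3*x^2 + 3*x + 1)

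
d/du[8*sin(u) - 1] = 8*cos(u)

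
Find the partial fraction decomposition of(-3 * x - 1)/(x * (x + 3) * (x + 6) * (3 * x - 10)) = -297/(5320*(3*x - 10)) - 17/(504*(x + 6)) + 8/(171*(x + 3)) + 1/(180*x)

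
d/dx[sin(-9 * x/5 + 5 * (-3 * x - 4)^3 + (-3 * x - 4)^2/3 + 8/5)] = -(405*x^2 + 1074*x + 3569/5)*cos(135*x^3 + 537*x^2 + 3569*x/5 + 4696/15)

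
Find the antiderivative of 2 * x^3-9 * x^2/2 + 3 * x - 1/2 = x^4/2 - 3*x^3/2 + 3*x^2/2 - x/2 + C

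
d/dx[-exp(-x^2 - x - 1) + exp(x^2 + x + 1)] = (2*x*exp(2*x^2 + 2*x + 2) + 2*x + exp(2*x^2 + 2*x + 2) + 1)*exp(-x^2 - x - 1)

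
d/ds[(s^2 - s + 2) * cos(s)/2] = -s^2*sin(s)/2 + s*sin(s)/2 + s*cos(s) - sin(s) - cos(s)/2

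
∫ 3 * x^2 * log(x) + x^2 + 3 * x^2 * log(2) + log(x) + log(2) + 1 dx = x*(x^2 + 1)*log(2*x) + C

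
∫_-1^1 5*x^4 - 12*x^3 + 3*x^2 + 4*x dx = 4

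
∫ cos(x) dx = sin(x) + C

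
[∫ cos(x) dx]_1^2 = -sin(1) + sin(2)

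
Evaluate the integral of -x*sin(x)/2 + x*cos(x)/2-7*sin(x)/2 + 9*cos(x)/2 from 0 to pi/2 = pi/4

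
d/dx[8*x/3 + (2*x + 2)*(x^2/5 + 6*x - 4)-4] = 6*x^2/5 + 124*x/5 + 20/3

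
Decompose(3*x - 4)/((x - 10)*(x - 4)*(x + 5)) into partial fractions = -19/(135*(x + 5)) - 4/(27*(x - 4)) + 13/(45*(x - 10))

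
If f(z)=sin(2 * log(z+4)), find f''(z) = -2*(2*sin(2*log(z + 4)) + cos(2*log(z + 4)))/(z^2 + 8*z + 16)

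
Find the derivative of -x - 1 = -1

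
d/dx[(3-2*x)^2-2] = 8*x - 12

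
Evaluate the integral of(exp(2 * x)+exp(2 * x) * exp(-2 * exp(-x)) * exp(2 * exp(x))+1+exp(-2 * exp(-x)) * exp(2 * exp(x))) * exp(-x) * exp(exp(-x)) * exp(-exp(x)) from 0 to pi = -exp(-exp(pi) + exp(-pi)) + exp(-exp(-pi) + exp(pi))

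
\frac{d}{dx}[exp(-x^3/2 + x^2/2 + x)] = -3*x^2*exp(-x^3/2 + x^2/2 + x)/2 + x*exp(-x^3/2 + x^2/2 + x) + exp(-x^3/2 + x^2/2 + x)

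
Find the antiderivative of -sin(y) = cos(y) + C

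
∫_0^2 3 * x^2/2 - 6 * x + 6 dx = 4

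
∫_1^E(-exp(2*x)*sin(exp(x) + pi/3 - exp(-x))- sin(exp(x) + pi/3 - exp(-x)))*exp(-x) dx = cos(-exp(-E) + pi/3 + exp(E)) - cos(-exp(-1) + pi/3 + E)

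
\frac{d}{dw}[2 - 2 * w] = -2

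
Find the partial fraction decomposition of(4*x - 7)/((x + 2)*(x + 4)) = 23/(2*(x + 4)) - 15/(2*(x + 2))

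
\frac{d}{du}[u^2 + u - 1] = 2*u + 1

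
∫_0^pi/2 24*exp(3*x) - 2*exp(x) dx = -2*exp(pi/2) - 6 + 8*exp(3*pi/2)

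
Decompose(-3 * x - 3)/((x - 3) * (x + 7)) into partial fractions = -9/(5*(x + 7)) - 6/(5*(x - 3))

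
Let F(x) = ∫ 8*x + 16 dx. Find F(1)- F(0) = 20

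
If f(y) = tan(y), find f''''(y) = 24*tan(y)^5 + 40*tan(y)^3 + 16*tan(y)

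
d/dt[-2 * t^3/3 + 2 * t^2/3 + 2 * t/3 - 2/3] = -2*t^2 + 4*t/3 + 2/3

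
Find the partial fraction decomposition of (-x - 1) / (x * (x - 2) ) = -3/(2*(x - 2)) + 1/(2*x)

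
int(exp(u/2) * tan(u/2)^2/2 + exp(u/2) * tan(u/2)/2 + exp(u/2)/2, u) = exp(u/2)*tan(u/2) + C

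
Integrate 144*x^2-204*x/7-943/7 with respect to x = 48*x^3 - 102*x^2/7 - 943*x/7 + C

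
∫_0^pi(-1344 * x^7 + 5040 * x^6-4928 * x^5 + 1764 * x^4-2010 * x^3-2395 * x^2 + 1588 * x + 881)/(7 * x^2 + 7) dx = 4*(-2*pi^2 + 2 + 3*pi)^3 - 2*(-2*pi^2 + 2 + 3*pi)^2 - 39*pi^2/7 - 24 + log(1 + pi^2) + 41*pi/7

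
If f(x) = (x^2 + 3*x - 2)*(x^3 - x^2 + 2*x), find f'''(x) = 60*x^2 + 48*x - 18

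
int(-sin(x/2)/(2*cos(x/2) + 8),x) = log(cos(x/2) + 4) + C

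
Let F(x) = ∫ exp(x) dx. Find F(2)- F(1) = -E + exp(2)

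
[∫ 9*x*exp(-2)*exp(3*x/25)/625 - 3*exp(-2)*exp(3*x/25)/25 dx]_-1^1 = -47*exp(-47/25)/25 + 53*exp(-53/25)/25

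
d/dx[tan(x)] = cos(x)^(-2)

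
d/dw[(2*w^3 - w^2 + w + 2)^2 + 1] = 24*w^5 - 20*w^4 + 20*w^3 + 18*w^2 - 6*w + 4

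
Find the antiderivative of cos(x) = sin(x) + C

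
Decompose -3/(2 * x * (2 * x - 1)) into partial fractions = -3/(2*x - 1) + 3/(2*x)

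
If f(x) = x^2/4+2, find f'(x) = x/2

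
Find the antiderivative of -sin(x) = cos(x) + C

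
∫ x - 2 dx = x^2/2 - 2*x + C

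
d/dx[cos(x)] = -sin(x)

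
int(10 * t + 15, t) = 5*t^2 + 15*t + C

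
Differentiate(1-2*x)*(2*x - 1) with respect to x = 4 - 8*x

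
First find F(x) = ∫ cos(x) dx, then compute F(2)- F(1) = -sin(1) + sin(2)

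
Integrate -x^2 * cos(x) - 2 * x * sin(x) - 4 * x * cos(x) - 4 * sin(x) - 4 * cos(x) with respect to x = -(x + 2)^2*sin(x) + C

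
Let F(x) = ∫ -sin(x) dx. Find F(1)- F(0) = -1 + cos(1)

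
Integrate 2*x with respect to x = x^2 + C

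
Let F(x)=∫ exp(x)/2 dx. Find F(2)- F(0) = -1/2 + exp(2)/2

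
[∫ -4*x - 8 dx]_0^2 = -24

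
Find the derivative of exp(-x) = -exp(-x)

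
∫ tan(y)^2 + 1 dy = tan(y) + C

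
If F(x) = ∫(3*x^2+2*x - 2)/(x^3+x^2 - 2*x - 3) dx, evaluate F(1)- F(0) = 0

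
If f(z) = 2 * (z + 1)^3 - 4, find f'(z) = 6*z^2 + 12*z + 6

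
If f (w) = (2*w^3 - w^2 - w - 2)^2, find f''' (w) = 480*w^3 - 240*w^2 - 72*w - 36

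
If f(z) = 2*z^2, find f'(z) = 4*z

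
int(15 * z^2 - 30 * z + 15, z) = 5*z^3 - 15*z^2 + 15*z + C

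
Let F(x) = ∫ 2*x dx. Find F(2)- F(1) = 3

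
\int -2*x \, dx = -x^2 + C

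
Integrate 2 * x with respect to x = x^2 + C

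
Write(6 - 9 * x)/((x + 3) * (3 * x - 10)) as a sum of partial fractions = -72/(19*(3*x - 10)) - 33/(19*(x + 3))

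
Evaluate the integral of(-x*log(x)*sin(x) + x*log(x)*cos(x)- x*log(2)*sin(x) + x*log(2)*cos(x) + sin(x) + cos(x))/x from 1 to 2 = sqrt(2)*(-sin(pi/4 + 1) + 2*sin(pi/4 + 2))*log(2)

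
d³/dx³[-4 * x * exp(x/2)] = -x*exp(x/2)/2 - 3*exp(x/2)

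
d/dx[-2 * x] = -2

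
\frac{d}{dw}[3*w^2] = 6*w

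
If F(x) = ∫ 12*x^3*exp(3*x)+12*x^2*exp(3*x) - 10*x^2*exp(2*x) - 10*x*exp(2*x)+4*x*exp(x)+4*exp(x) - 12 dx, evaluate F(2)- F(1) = -20*exp(4) - 4*exp(3) - 12 - 4*E + 13*exp(2) + 32*exp(6)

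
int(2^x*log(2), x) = 2^x + C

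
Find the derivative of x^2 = 2*x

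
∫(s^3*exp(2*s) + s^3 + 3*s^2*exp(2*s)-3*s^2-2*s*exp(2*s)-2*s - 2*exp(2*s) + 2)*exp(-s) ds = 2*s*(s^2 - 2)*sinh(s) + C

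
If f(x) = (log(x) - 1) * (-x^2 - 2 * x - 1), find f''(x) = (-2*x^2*log(x) - x^2 - 2*x + 1)/x^2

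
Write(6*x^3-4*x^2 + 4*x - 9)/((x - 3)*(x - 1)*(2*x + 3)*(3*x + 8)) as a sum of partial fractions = 4371/(1309*(3*x + 8)) - 118/(105*(2*x + 3)) + 3/(110*(x - 1)) + 43/(102*(x - 3))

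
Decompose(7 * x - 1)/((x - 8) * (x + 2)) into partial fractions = 3/(2*(x + 2)) + 11/(2*(x - 8))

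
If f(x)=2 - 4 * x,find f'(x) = -4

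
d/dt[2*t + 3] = 2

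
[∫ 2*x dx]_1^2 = 3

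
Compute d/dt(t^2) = 2*t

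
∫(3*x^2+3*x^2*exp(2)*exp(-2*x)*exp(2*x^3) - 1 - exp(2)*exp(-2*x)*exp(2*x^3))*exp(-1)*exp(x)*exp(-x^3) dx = 2*sinh(x^3 - x + 1) + C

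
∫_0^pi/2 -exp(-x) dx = -1 + exp(-pi/2)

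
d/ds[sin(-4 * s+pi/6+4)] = -4*cos(-4*s + pi/6 + 4)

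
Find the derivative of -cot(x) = sin(x)^(-2)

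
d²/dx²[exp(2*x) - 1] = 4*exp(2*x)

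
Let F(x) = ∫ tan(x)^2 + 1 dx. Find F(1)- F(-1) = 2*tan(1)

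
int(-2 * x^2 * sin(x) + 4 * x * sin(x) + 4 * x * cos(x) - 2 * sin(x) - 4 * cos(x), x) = 2*(x - 1)^2*cos(x) + C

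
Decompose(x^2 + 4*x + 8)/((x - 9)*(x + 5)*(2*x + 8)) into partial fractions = 13/(28*(x + 5)) - 4/(13*(x + 4)) + 125/(364*(x - 9))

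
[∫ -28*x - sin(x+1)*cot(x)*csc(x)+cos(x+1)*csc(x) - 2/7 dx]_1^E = -14*exp(2) + sin(1)/tan(E) - 2*E/7 - cos(1) + 100/7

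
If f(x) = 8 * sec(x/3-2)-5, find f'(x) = 8*tan(x/3 - 2)*sec(x/3 - 2)/3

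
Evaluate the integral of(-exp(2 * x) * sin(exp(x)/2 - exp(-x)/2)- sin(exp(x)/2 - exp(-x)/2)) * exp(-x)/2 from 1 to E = -cos((E - exp(-1))/2) + cos((-exp(E) + exp(-E))/2)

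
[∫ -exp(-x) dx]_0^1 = -1 + exp(-1)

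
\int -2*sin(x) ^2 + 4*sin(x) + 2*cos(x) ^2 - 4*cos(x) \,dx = (sqrt(2)*sin(x + pi/4) - 2)^2 + C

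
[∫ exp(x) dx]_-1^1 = E - exp(-1)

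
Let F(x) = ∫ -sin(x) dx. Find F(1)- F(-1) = 0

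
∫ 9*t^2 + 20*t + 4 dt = 3*t^3 + 10*t^2 + 4*t + C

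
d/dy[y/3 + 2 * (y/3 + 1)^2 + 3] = 4*y/9 + 5/3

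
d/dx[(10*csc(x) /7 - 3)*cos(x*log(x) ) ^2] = 3*log(x)*sin(2*x*log(x)) - 10*log(x)*sin(2*x*log(x))/(7*sin(x)) + 3*sin(2*x*log(x)) - 10*cos(x*log(x))^2*cot(x)*csc(x)/7 - 10*sin(2*x*log(x))/(7*sin(x))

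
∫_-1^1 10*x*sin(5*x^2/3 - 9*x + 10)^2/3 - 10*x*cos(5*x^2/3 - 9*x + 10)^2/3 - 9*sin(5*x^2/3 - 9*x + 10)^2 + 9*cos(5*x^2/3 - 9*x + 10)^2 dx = sin(124/3)/2 - sin(16/3)/2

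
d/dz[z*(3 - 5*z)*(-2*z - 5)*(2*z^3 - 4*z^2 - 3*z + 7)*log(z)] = 120*z^5*log(z) + 20*z^5 - 10*z^4*log(z) - 2*z^4 - 544*z^3*log(z) - 136*z^3 + 219*z^2*log(z) + 73*z^2 + 356*z*log(z) + 178*z - 105*log(z) - 105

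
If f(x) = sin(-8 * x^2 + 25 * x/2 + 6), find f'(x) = -16*x*cos(-8*x^2 + 25*x/2 + 6) + 25*cos(-8*x^2 + 25*x/2 + 6)/2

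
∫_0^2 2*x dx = 4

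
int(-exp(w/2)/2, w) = -exp(w/2) + C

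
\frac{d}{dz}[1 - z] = -1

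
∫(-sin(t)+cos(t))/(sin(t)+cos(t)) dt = log(sin(t + pi/4)) + C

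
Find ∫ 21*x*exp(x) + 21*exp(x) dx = 21*x*exp(x) + C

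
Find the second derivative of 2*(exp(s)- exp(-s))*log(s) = (2*s^2*exp(2*s)*log(s) - 2*s^2*log(s) + 4*s*exp(2*s) + 4*s - 2*exp(2*s) + 2)*exp(-s)/s^2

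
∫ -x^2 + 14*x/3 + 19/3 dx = -x^3/3 + 7*x^2/3 + 19*x/3 + C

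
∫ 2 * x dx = x^2 + C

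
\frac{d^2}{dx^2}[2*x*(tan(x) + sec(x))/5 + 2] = 2*(2*x*sin(x)/cos(x)^2 - x + 2*x/cos(x)^2 + 2*sin(x)/cos(x) + 2/cos(x))/(5*cos(x))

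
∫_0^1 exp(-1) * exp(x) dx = 1 - exp(-1)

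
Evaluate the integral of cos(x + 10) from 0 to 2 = sin(12) - sin(10)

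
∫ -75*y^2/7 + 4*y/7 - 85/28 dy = -25*y^3/7 + 2*y^2/7 - 85*y/28 + C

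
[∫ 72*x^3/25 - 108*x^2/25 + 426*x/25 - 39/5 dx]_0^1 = 0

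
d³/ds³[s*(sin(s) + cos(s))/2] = -sqrt(2)*(s*cos(s + pi/4) + 3*sin(s + pi/4))/2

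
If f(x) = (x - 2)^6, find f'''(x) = 120*x^3 - 720*x^2 + 1440*x - 960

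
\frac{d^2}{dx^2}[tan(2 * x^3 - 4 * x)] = 72*x^4*tan(2*x^3 - 4*x)^3 + 72*x^4*tan(2*x^3 - 4*x) - 96*x^2*tan(2*x^3 - 4*x)^3 - 96*x^2*tan(2*x^3 - 4*x) + 12*x*tan(2*x^3 - 4*x)^2 + 12*x + 32*tan(2*x^3 - 4*x)^3 + 32*tan(2*x^3 - 4*x)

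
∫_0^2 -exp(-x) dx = -1 + exp(-2)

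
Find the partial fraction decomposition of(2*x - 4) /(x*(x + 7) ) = 18/(7*(x + 7)) - 4/(7*x)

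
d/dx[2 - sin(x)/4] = -cos(x)/4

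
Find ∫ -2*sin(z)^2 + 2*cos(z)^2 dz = 2*sin(z + pi/4)^2 + C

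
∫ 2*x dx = x^2 + C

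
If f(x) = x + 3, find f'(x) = 1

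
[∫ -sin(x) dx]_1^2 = -cos(1) + cos(2)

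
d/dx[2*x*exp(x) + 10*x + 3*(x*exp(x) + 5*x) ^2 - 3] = 6*x^2*exp(2*x) + 30*x^2*exp(x) + 6*x*exp(2*x) + 62*x*exp(x) + 150*x + 2*exp(x) + 10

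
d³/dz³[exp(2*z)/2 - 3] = 4*exp(2*z)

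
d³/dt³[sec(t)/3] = (-1/3 + 2/cos(t)^2)*sin(t)/cos(t)^2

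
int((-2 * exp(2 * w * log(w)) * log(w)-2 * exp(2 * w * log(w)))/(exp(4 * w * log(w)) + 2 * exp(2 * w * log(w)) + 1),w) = 1/(exp(2*w*log(w)) + 1) + C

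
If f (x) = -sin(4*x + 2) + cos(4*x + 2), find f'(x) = -4*sin(4*x + 2) - 4*cos(4*x + 2)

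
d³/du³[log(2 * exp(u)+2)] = (-exp(2*u) + exp(u))/(exp(3*u) + 3*exp(2*u) + 3*exp(u) + 1)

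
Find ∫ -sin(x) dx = cos(x) + C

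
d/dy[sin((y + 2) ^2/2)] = (y + 2)*cos(y^2/2 + 2*y + 2)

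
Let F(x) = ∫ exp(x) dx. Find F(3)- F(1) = -E + exp(3)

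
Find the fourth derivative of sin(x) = sin(x)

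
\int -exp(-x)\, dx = exp(-x) + C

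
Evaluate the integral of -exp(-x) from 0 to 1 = -1 + exp(-1)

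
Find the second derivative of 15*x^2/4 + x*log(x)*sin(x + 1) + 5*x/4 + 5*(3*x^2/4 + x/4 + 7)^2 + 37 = (270*x^3 - 8*x^2*log(x)*sin(x + 1) + 90*x^2 + 16*x*log(x)*cos(x + 1) + 16*x*cos(x + 1) + 905*x + 8*sin(x + 1))/(8*x)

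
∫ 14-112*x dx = -56*x^2 + 14*x + C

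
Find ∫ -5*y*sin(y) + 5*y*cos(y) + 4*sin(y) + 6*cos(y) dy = sqrt(2)*(5*y + 1)*sin(y + pi/4) + C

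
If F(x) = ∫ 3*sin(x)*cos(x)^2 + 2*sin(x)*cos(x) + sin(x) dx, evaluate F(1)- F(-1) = 0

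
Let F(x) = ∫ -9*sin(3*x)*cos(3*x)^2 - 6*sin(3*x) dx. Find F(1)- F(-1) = 0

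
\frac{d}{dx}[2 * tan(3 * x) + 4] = 6/cos(3*x)^2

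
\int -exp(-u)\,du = exp(-u) + C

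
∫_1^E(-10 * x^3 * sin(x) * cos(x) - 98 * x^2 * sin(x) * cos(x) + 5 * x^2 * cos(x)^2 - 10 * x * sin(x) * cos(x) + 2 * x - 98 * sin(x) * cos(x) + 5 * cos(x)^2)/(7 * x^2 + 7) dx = -54*cos(1)^2/7 - log(2)/7 + log(1 + exp(2))/7 + (5*E/7 + 7)*cos(E)^2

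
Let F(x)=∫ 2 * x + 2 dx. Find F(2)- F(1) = 5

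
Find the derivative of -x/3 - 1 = -1/3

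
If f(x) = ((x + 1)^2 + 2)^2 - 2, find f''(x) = 12*x^2 + 24*x + 20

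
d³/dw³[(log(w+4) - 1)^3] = (6*log(w + 4)^2 - 30*log(w + 4) + 30)/(w^3 + 12*w^2 + 48*w + 64)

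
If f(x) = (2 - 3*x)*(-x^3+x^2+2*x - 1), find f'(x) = 12*x^3 - 15*x^2 - 8*x + 7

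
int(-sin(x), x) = cos(x) + C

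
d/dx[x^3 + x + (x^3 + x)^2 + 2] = 6*x^5 + 8*x^3 + 3*x^2 + 2*x + 1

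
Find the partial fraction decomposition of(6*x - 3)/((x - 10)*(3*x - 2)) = -3/(28*(3*x - 2)) + 57/(28*(x - 10))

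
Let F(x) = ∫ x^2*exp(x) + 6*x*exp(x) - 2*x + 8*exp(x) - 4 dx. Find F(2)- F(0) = -16 + 16*exp(2)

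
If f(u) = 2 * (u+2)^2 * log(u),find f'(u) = (4*u^2*log(u) + 2*u^2 + 8*u*log(u) + 8*u + 8)/u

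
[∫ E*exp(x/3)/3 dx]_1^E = -exp(4/3) + exp(E/3 + 1)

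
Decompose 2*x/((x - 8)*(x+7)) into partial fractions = 14/(15*(x + 7)) + 16/(15*(x - 8))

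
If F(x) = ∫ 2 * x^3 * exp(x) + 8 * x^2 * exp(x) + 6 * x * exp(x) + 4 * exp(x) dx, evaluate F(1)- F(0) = -2 + 8*E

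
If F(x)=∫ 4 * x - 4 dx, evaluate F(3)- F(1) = 8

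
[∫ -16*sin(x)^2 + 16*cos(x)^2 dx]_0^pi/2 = 0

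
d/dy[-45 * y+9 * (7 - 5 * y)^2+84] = 450*y - 675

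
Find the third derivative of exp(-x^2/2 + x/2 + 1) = -x^3*exp(-x^2/2 + x/2 + 1) + 3*x^2*exp(-x^2/2 + x/2 + 1)/2 + 9*x*exp(-x^2/2 + x/2 + 1)/4 - 11*exp(-x^2/2 + x/2 + 1)/8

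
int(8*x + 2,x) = 4*x^2 + 2*x + C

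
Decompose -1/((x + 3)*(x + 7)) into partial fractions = 1/(4*(x + 7)) - 1/(4*(x + 3))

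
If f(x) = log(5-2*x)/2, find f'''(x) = 8/(8*x^3 - 60*x^2 + 150*x - 125)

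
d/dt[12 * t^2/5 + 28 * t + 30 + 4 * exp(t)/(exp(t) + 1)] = (24*t*exp(2*t) + 48*t*exp(t) + 24*t + 140*exp(2*t) + 300*exp(t) + 140)/(5*exp(2*t) + 10*exp(t) + 5)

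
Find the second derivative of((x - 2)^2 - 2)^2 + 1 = 12*x^2 - 48*x + 40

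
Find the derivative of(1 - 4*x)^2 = 32*x - 8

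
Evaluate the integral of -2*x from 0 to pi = -pi^2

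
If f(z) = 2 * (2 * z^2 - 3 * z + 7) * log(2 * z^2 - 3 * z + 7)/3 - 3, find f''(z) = (16*z^2*log(2*z^2 - 3*z + 7) + 48*z^2 - 24*z*log(2*z^2 - 3*z + 7) - 72*z + 56*log(2*z^2 - 3*z + 7) + 74)/(6*z^2 - 9*z + 21)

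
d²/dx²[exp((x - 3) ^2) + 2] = 4*x^2*exp(x^2 - 6*x + 9) - 24*x*exp(x^2 - 6*x + 9) + 38*exp(x^2 - 6*x + 9)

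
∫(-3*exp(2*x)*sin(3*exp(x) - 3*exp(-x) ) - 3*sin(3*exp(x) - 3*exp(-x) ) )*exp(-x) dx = cos(6*sinh(x)) + C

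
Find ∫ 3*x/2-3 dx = 3*x^2/4 - 3*x + C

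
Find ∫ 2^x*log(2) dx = 2^x + C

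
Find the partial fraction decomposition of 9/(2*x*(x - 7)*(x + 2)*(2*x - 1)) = -36/(65*(2*x - 1)) - 1/(20*(x + 2)) + 1/(182*(x - 7)) + 9/(28*x)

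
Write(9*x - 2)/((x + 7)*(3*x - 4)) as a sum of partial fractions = 6/(5*(3*x - 4)) + 13/(5*(x + 7))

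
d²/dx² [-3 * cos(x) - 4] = 3*cos(x)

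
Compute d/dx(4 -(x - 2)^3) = -3*x^2 + 12*x - 12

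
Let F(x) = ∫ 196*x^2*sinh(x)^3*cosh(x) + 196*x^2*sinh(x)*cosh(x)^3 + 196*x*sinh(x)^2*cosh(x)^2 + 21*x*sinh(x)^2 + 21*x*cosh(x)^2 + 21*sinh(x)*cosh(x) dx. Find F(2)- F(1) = -49*cosh(4)/4 - 21*sinh(2)/2 + 49/4 + 21*sinh(4) + 392*sinh(2)^2*cosh(2)^2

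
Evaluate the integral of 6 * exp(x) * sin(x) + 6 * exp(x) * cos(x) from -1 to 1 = 6*(exp(-1) + E)*sin(1)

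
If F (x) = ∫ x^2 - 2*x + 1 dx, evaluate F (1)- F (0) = 1/3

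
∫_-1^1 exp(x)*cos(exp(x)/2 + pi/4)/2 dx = -sin(exp(-1)/2 + pi/4) + sin(pi/4 + E/2)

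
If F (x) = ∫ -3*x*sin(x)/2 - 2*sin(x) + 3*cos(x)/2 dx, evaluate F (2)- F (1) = 5*cos(2) - 7*cos(1)/2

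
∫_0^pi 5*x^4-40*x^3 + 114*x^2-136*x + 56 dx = (-2 + pi)^3*(-2 + (-2 + pi)^2) + 16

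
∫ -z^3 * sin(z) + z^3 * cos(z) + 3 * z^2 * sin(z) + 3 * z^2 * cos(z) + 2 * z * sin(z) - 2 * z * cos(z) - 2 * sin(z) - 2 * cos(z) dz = sqrt(2)*z*(z^2 - 2)*sin(z + pi/4) + C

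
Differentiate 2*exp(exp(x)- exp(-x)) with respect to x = (2*exp(exp(x) - exp(-x)) + 2*exp(2*x + exp(x) - exp(-x)))*exp(-x)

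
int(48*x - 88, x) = 24*x^2 - 88*x + C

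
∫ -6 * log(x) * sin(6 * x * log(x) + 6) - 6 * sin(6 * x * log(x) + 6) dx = cos(6*x*log(x) + 6) + C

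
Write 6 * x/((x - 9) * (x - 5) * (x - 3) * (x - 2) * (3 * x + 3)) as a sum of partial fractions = -1/(360*(x + 1)) - 4/(63*(x - 2)) + 1/(8*(x - 3)) - 5/(72*(x - 5)) + 3/(280*(x - 9))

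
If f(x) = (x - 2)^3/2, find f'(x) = 3*x^2/2 - 6*x + 6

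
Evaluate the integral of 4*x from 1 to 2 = 6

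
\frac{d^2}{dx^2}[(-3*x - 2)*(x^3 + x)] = -36*x^2 - 12*x - 6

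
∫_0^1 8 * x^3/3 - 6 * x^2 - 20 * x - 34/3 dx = -68/3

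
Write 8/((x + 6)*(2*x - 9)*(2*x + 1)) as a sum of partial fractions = -8/(55*(2*x + 1)) + 8/(105*(2*x - 9)) + 8/(231*(x + 6))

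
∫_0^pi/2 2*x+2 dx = -1 + (1 + pi/2)^2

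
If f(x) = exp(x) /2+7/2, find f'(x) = exp(x)/2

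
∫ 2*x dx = x^2 + C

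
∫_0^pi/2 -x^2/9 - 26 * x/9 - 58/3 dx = -(pi/6 + 4)^3 - (pi/6 + 4)^2 - pi/3 + 80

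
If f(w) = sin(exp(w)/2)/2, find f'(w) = exp(w)*cos(exp(w)/2)/4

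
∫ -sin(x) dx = cos(x) + C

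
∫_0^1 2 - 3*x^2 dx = 1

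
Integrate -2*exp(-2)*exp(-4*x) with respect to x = exp(-4*x - 2)/2 + C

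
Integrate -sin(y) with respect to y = cos(y) + C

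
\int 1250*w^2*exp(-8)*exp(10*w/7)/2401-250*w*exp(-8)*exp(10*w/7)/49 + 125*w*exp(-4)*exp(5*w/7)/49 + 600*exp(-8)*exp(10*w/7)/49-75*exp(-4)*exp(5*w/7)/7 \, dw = 5*(5*w - 28)*((5*w - 28)*exp(10*w/7 - 8) + 49*exp(5*w/7 - 4))/343 + C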